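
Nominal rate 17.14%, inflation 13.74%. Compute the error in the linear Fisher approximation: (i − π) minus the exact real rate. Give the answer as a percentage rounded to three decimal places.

Approximate: r ≈ 17.140% − 13.740% = 3.4000%
Exact: (1 + 0.1714)/(1 + 0.1374) − 1 = 2.9893%
Error = 3.4000% − 2.9893% = 0.4107% → 0.411%.

0.411%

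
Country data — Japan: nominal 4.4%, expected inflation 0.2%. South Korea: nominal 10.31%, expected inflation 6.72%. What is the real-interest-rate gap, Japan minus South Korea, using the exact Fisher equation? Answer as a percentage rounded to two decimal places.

0.83%

Japan: (1 + 0.0440)/(1 + 0.0020) − 1 = 4.1916%
South Korea: (1 + 0.1031)/(1 + 0.0672) − 1 = 3.3639%
Differential = 4.1916% − 3.3639% = 0.8277% → 0.83%.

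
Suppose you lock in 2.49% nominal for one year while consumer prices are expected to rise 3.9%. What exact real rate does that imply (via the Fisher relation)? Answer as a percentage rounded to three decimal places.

1 + r = 1.02490 / 1.03900 = 0.986429
r = 0.986429 − 1 = -1.3571%, i.e. -1.357%.

-1.357%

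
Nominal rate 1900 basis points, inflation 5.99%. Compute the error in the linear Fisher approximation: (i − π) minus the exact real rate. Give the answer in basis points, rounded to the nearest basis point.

Approximate: r ≈ 19.000% − 5.990% = 13.0100%
Exact: (1 + 0.1900)/(1 + 0.0599) − 1 = 12.2747%
Error = 13.0100% − 12.2747% = 0.7353% → 74 basis points.

74 basis points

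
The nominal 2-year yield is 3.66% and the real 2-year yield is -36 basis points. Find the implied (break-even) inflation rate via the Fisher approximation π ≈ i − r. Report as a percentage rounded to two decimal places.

4.02%

π ≈ i − r = 3.66% − (-0.36%) → 4.02%.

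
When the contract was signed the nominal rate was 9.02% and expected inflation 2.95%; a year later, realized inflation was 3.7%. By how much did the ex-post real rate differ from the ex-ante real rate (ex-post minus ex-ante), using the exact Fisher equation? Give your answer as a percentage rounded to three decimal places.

-0.766%

Ex-ante: (1 + 0.0902)/(1 + 0.0295) − 1 = 5.8961%
Ex-post: (1 + 0.0902)/(1 + 0.0370) − 1 = 5.1302%
Difference (ex-post − ex-ante) = -0.7659% → -0.766%.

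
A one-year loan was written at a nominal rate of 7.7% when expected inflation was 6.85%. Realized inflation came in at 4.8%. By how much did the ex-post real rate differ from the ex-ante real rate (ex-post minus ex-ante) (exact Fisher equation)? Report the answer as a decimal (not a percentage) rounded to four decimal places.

0.0197

Ex-ante: (1 + 0.0770)/(1 + 0.0685) − 1 = 0.7955%
Ex-post: (1 + 0.0770)/(1 + 0.0480) − 1 = 2.7672%
Difference (ex-post − ex-ante) = 1.9717% → 0.0197.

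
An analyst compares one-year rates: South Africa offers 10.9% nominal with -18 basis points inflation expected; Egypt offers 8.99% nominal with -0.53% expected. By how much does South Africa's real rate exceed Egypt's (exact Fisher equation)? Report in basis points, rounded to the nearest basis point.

153 basis points

South Africa: (1 + 0.1090)/(1 − 0.0018) − 1 = 11.1000%
Egypt: (1 + 0.0899)/(1 − 0.0053) − 1 = 9.5707%
Differential = 11.1000% − 9.5707% = 1.5293% → 153 basis points.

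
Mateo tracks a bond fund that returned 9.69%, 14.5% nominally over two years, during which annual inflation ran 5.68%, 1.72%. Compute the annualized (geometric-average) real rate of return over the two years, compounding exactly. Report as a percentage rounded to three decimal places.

Nominal growth factor = 1.0969 × 1.1450 = 1.25595050
Price-level growth factor = 1.0568 × 1.0172 = 1.07497696
Real growth factor = 1.25595050 / 1.07497696 = 1.16835109
Annualized real rate = 1.16835109^(1/2) − 1 = 8.0903% → 8.090%.

8.090%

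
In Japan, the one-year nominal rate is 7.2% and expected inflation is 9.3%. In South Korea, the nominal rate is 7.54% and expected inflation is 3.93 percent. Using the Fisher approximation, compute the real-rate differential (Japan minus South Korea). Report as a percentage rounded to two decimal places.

Japan: 7.2% − 9.3% = -2.100%
South Korea: 7.54% − 3.93% = 3.610%
Differential = -5.710% → -5.71%.

-5.71%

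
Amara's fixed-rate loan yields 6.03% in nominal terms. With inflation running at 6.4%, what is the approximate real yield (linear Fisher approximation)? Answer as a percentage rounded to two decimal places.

r ≈ i − π = 6.03% − 6.4% = -0.37%.

-0.37%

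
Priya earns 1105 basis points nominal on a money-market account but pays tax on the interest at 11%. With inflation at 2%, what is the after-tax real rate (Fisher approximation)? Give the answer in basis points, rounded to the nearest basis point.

After-tax nominal return = 11.05% × (1 − 0.11) = 9.8345%.
r ≈ 9.8345% − 2% → 783 basis points.

783 basis points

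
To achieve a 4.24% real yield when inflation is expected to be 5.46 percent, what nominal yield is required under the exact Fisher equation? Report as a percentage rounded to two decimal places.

(1 + i) = (1 + r)(1 + π) = 1.04240 × 1.05460 = 1.09931504
i = 1.09931504 − 1, so the required nominal rate is 9.93%.

9.93%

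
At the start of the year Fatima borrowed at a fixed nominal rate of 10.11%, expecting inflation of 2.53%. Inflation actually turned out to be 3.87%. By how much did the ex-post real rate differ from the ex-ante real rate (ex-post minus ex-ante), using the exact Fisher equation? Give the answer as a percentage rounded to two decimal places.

Ex-ante: (1 + 0.1011)/(1 + 0.0253) − 1 = 7.3930%
Ex-post: (1 + 0.1011)/(1 + 0.0387) − 1 = 6.0075%
Difference (ex-post − ex-ante) = -1.3854% → -1.39%.

-1.39%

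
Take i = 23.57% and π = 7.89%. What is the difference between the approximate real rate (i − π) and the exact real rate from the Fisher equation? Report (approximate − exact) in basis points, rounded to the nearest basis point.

Approximate: r ≈ 23.570% − 7.890% = 15.6800%
Exact: (1 + 0.2357)/(1 + 0.0789) − 1 = 14.5333%
Error = 15.6800% − 14.5333% = 1.1467% → 115 basis points.

115 basis points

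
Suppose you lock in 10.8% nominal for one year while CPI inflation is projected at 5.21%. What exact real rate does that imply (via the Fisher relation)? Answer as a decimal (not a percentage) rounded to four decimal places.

0.0531

By the Fisher relation, 1 + r = (1 + i)/(1 + π).
1 + r = 1.10800 / 1.05210 = 1.053132
r = 1.053132 − 1 = 5.3132%, i.e. 0.0531.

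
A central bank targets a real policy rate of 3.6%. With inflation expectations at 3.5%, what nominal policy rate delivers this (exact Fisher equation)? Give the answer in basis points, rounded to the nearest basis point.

(1 + i) = (1 + r)(1 + π) = 1.03600 × 1.03500 = 1.07226
i = 1.07226 − 1, so the required nominal rate is 723 basis points.

723 basis points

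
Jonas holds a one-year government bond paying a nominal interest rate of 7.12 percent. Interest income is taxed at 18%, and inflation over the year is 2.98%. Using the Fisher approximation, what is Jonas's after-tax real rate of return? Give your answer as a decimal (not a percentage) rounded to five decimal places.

After-tax nominal return = 7.12% × (1 − 0.18) = 5.8384%.
r ≈ 5.8384% − 2.98% → 0.02858.

0.02858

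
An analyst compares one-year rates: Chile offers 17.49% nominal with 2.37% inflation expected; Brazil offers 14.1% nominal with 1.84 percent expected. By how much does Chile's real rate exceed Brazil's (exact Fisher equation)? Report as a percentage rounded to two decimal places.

Chile: (1 + 0.1749)/(1 + 0.0237) − 1 = 14.7700%
Brazil: (1 + 0.1410)/(1 + 0.0184) − 1 = 12.0385%
Differential = 14.7700% − 12.0385% = 2.7315% → 2.73%.

2.73%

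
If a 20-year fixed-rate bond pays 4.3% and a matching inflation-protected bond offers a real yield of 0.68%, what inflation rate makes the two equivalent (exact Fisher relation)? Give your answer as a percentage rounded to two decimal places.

3.60%

(1 + π) = (1 + i)/(1 + r) = 1.04300 / 1.00680 = 1.035956
Break-even inflation = 1.035956 − 1 → 3.60%.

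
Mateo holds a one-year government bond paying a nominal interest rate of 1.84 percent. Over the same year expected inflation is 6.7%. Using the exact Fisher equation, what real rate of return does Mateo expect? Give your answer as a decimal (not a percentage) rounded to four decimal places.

-0.0455

1 + r = 1.01840 / 1.06700 = 0.954452
r = 0.954452 − 1 = -4.5548%, i.e. -0.0455.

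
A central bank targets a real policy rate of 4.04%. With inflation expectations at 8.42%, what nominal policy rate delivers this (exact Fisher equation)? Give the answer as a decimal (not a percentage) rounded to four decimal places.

0.1280

(1 + i) = (1 + r)(1 + π) = 1.04040 × 1.08420 = 1.12800168
i = 1.12800168 − 1, so the required nominal rate is 0.1280.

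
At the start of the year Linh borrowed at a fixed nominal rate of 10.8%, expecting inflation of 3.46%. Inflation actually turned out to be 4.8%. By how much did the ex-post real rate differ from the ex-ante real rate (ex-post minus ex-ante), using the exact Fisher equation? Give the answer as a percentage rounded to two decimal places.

-1.37%

Ex-ante: (1 + 0.1080)/(1 + 0.0346) − 1 = 7.0945%
Ex-post: (1 + 0.1080)/(1 + 0.0480) − 1 = 5.7252%
Difference (ex-post − ex-ante) = -1.3693% → -1.37%.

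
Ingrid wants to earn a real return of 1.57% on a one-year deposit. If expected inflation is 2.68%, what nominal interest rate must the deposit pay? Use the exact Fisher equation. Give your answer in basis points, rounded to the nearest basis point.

(1 + i) = (1 + r)(1 + π) = 1.01570 × 1.02680 = 1.04292076
i = 1.04292076 − 1, so the required nominal rate is 429 basis points.

429 basis points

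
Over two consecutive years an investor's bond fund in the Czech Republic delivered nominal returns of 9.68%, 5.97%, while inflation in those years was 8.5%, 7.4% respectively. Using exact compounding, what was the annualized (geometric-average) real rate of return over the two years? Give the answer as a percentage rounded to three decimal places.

Nominal growth factor = 1.0968 × 1.0597 = 1.16227896
Price-level growth factor = 1.0850 × 1.0740 = 1.16529000
Real growth factor = 1.16227896 / 1.16529000 = 0.99741606
Annualized real rate = 0.99741606^(1/2) − 1 = -0.1293% → -0.129%.

-0.129%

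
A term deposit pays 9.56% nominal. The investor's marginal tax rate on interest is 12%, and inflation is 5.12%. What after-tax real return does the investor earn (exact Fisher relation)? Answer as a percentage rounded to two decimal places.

3.13%

After-tax nominal return = 9.56% × (1 − 0.12) = 8.4128%.
1 + r = 1.084128 / 1.05120 = 1.031324
After-tax real rate = 1.031324 − 1 → 3.13%.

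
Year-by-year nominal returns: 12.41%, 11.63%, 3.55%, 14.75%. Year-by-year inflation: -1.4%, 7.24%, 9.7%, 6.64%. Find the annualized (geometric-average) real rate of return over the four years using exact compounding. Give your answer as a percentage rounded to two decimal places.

Compound the nominal returns: 1.1241 × 1.1163 × 1.0355 × 1.1475 = 1.49103786.
Compound inflation: 0.9860 × 1.0724 × 1.0970 × 1.0664 = 1.23697375.
Deflate: 1.49103786 / 1.23697375 = 1.20539167.
Annualized real rate = 1.20539167^(1/4) − 1 = 4.7809% → 4.78%.

4.78%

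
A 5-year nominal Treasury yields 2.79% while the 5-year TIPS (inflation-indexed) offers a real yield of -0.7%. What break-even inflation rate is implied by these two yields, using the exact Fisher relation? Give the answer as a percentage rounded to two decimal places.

(1 + π) = (1 + i)/(1 + r) = 1.02790 / 0.99300 = 1.035146
Break-even inflation = 1.035146 − 1 → 3.51%.

3.51%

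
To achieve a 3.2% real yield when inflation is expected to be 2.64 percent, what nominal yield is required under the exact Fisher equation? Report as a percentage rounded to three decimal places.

5.924%

(1 + i) = (1 + r)(1 + π) = 1.03200 × 1.02640 = 1.0592448
i = 1.0592448 − 1, so the required nominal rate is 5.924%.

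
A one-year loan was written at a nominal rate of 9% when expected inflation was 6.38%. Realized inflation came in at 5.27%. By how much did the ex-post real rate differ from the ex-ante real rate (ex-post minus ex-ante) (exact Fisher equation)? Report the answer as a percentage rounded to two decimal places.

Ex-ante: (1 + 0.0900)/(1 + 0.0638) − 1 = 2.4629%
Ex-post: (1 + 0.0900)/(1 + 0.0527) − 1 = 3.5433%
Difference (ex-post − ex-ante) = 1.0804% → 1.08%.

1.08%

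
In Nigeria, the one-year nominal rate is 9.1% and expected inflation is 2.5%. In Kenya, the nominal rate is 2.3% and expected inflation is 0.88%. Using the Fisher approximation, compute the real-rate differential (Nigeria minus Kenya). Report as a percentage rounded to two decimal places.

Nigeria: 9.1% − 2.5% = 6.600%
Kenya: 2.3% − 0.88% = 1.420%
Differential = 5.180% → 5.18%.

5.18%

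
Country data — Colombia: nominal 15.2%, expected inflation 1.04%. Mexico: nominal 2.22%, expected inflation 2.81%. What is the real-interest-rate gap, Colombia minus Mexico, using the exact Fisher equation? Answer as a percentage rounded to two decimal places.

Colombia: (1 + 0.1520)/(1 + 0.0104) − 1 = 14.0143%
Mexico: (1 + 0.0222)/(1 + 0.0281) − 1 = -0.5739%
Differential = 14.0143% − (-0.5739%) = 14.5881% → 14.59%.

14.59%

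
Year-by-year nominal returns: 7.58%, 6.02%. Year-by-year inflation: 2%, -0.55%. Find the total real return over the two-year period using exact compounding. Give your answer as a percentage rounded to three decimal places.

12.438%

Compound the nominal returns: 1.0758 × 1.0602 = 1.140563.
Compound inflation: 1.0200 × 0.9945 = 1.014390.
Deflate: 1.140563 / 1.014390 = 1.124383.
Total real return = 1.124383 − 1 → 12.438%.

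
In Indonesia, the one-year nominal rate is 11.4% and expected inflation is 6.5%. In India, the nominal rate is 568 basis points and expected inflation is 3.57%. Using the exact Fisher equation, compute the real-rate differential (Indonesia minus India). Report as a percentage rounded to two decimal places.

2.56%

Indonesia: (1 + 0.1140)/(1 + 0.0650) − 1 = 4.6009%
India: (1 + 0.0568)/(1 + 0.0357) − 1 = 2.0373%
Differential = 4.6009% − 2.0373% = 2.5637% → 2.56%.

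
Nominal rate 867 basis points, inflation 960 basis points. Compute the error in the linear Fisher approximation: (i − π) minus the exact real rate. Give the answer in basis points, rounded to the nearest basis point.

-8 basis points

Approximate: r ≈ 8.670% − 9.600% = -0.9300%
Exact: (1 + 0.0867)/(1 + 0.0960) − 1 = -0.8485%
Error = -0.9300% − (-0.8485%) = -0.0815% → -8 basis points.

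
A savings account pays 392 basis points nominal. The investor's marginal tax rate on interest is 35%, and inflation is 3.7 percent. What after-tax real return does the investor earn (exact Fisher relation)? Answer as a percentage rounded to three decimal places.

After-tax nominal return = 3.92% × (1 − 0.35) = 2.5480%.
1 + r = 1.02548 / 1.03700 = 0.988891
After-tax real rate = 0.988891 − 1 → -1.111%.

-1.111%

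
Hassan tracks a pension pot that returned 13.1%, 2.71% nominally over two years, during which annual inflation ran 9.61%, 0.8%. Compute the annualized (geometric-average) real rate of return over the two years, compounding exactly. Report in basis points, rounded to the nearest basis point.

254 basis points

Nominal growth factor = 1.1310 × 1.0271 = 1.16165010
Price-level growth factor = 1.0961 × 1.0080 = 1.10486880
Real growth factor = 1.16165010 / 1.10486880 = 1.05139189
Annualized real rate = 1.05139189^(1/2) − 1 = 2.5374% → 254 basis points.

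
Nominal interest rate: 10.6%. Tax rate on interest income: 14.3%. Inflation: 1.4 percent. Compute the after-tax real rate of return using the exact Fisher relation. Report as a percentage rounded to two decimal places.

7.58%

After-tax nominal return = 10.6% × (1 − 0.143) = 9.0842%.
1 + r = 1.090842 / 1.01400 = 1.075781
After-tax real rate = 1.075781 − 1 → 7.58%.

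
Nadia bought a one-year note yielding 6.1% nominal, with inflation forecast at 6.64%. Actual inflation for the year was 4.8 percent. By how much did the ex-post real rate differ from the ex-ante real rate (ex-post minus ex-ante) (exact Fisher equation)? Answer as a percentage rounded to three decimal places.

1.747%

Ex-ante: (1 + 0.0610)/(1 + 0.0664) − 1 = -0.5064%
Ex-post: (1 + 0.0610)/(1 + 0.0480) − 1 = 1.2405%
Difference (ex-post − ex-ante) = 1.7468% → 1.747%.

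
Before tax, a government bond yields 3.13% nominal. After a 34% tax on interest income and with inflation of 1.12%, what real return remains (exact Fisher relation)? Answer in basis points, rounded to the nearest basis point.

94 basis points

After-tax nominal return = 3.13% × (1 − 0.34) = 2.0658%.
1 + r = 1.020658 / 1.01120 = 1.009353
After-tax real rate = 1.009353 − 1 → 94 basis points.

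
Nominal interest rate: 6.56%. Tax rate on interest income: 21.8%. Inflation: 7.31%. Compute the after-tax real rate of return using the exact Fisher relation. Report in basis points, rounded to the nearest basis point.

After-tax nominal return = 6.56% × (1 − 0.218) = 5.12992%.
1 + r = 1.0512992 / 1.07310 = 0.979684
After-tax real rate = 0.979684 − 1 → -203 basis points.

-203 basis points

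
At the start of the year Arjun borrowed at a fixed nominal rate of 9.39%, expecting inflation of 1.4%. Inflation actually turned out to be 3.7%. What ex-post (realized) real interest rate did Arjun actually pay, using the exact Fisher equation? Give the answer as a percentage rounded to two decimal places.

5.49%

Ex-post: (1 + 0.0939)/(1 + 0.0370) − 1 = 5.4870%
So the realized real rate is 5.49%.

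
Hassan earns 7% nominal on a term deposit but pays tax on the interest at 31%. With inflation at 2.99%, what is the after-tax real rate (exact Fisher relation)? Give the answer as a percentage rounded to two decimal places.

After-tax nominal return = 7% × (1 − 0.31) = 4.8300%.
1 + r = 1.04830 / 1.02990 = 1.017866
After-tax real rate = 1.017866 − 1 → 1.79%.

1.79%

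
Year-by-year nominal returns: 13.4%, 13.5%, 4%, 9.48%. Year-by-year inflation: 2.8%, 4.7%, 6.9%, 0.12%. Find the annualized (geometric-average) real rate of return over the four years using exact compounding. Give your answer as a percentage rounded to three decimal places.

6.202%

Nominal growth factor = 1.1340 × 1.1350 × 1.0400 × 1.0948 = 1.465470377
Price-level growth factor = 1.0280 × 1.0470 × 1.0690 × 1.0012 = 1.151962502
Real growth factor = 1.465470377 / 1.151962502 = 1.272151111
Annualized real rate = 1.272151111^(1/4) − 1 = 6.20248% → 6.202%.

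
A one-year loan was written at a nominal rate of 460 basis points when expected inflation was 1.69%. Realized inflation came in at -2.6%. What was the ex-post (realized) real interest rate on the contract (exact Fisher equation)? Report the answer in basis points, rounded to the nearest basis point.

Ex-post: (1 + 0.0460)/(1 − 0.0260) − 1 = 7.3922%
So the realized real rate is 739 basis points.

739 basis points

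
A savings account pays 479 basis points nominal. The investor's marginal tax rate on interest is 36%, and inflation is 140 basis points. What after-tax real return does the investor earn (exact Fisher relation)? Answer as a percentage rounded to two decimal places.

After-tax nominal return = 4.79% × (1 − 0.36) = 3.0656%.
1 + r = 1.030656 / 1.01400 = 1.016426
After-tax real rate = 1.016426 − 1 → 1.64%.

1.64%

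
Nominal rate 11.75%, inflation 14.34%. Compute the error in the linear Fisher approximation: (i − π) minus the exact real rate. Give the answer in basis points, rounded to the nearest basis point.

-32 basis points

Approximate: r ≈ 11.750% − 14.340% = -2.5900%
Exact: (1 + 0.1175)/(1 + 0.1434) − 1 = -2.2652%
Error = -2.5900% − (-2.2652%) = -0.3248% → -32 basis points.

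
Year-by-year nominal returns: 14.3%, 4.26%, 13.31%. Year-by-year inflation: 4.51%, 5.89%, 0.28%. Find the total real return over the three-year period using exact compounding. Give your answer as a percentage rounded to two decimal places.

21.68%

Compound the nominal returns: 1.1430 × 1.0426 × 1.1331 = 1.350306.
Compound inflation: 1.0451 × 1.0589 × 1.0028 = 1.109755.
Deflate: 1.350306 / 1.109755 = 1.216760.
Total real return = 1.216760 − 1 → 21.68%.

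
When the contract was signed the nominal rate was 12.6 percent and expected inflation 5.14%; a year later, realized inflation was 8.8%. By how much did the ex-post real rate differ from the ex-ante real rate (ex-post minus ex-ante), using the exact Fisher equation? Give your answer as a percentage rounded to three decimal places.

Ex-ante: (1 + 0.1260)/(1 + 0.0514) − 1 = 7.0953%
Ex-post: (1 + 0.1260)/(1 + 0.0880) − 1 = 3.4926%
Difference (ex-post − ex-ante) = -3.6027% → -3.603%.

-3.603%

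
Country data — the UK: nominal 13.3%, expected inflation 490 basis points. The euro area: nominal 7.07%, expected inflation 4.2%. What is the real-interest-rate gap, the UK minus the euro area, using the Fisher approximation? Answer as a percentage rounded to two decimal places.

5.53%

The UK: 13.3% − 4.9% = 8.400%
The euro area: 7.07% − 4.2% = 2.870%
Differential = 5.530% → 5.53%.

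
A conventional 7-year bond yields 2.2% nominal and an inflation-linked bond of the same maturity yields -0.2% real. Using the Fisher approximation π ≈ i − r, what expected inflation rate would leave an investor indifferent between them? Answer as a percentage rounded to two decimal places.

π ≈ i − r = 2.2% − (-0.2%) → 2.40%.

2.40%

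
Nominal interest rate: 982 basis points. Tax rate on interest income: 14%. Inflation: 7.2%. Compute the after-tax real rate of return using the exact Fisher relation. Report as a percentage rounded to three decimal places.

After-tax nominal return = 9.82% × (1 − 0.14) = 8.4452%.
1 + r = 1.084452 / 1.07200 = 1.011616
After-tax real rate = 1.011616 − 1 → 1.162%.

1.162%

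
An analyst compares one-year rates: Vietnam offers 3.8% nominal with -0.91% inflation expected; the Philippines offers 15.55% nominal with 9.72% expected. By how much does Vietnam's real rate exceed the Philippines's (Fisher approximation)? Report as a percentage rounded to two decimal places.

Vietnam: 3.8% − (-0.91%) = 4.710%
The Philippines: 15.55% − 9.72% = 5.830%
Differential = -1.120% → -1.12%.

-1.12%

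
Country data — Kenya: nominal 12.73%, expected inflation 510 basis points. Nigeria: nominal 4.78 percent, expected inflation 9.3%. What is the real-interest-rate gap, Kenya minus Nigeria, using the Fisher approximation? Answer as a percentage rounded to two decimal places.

Kenya: 12.73% − 5.1% = 7.630%
Nigeria: 4.78% − 9.3% = -4.520%
Differential = 12.150% → 12.15%.

12.15%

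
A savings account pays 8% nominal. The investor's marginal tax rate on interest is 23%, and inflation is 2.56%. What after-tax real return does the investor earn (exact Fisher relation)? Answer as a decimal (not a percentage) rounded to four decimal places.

After-tax nominal return = 8% × (1 − 0.23) = 6.1600%.
1 + r = 1.06160 / 1.02560 = 1.035101
After-tax real rate = 1.035101 − 1 → 0.0351.

0.0351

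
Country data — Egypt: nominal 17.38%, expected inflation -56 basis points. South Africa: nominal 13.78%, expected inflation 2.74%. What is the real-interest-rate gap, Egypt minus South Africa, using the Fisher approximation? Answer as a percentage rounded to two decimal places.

6.90%

Egypt: 17.38% − (-0.56%) = 17.940%
South Africa: 13.78% − 2.74% = 11.040%
Differential = 6.900% → 6.90%.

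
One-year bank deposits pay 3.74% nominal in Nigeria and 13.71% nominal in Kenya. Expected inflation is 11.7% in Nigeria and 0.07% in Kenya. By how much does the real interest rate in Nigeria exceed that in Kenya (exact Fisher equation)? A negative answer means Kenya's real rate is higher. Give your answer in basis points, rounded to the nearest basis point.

Nigeria: (1 + 0.0374)/(1 + 0.1170) − 1 = -7.1262%
Kenya: (1 + 0.1371)/(1 + 0.0007) − 1 = 13.6305%
Differential = -7.1262% − 13.6305% = -20.7567% → -2076 basis points.

-2076 basis points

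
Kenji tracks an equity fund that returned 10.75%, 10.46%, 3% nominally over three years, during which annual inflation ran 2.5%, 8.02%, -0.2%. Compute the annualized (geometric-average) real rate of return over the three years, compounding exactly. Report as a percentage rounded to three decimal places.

Nominal growth factor = 1.1075 × 1.1046 × 1.0300 = 1.26004484
Price-level growth factor = 1.0250 × 1.0802 × 0.9980 = 1.10499059
Real growth factor = 1.26004484 / 1.10499059 = 1.14032178
Annualized real rate = 1.14032178^(1/3) − 1 = 4.4742% → 4.474%.

4.474%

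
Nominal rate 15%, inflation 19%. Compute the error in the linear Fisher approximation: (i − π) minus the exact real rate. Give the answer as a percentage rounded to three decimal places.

Approximate: r ≈ 15.000% − 19.000% = -4.0000%
Exact: (1 + 0.1500)/(1 + 0.1900) − 1 = -3.3613%
Error = -4.0000% − (-3.3613%) = -0.6387% → -0.639%.

-0.639%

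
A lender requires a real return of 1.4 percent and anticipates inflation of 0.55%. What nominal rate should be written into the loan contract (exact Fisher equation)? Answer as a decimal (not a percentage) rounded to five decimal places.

(1 + i) = (1 + r)(1 + π) = 1.01400 × 1.00550 = 1.019577
i = 1.019577 − 1, so the required nominal rate is 0.01958.

0.01958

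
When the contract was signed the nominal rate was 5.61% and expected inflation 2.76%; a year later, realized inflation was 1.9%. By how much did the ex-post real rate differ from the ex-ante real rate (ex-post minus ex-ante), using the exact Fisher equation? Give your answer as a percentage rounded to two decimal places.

0.87%

Ex-ante: (1 + 0.0561)/(1 + 0.0276) − 1 = 2.7735%
Ex-post: (1 + 0.0561)/(1 + 0.0190) − 1 = 3.6408%
Difference (ex-post − ex-ante) = 0.8674% → 0.87%.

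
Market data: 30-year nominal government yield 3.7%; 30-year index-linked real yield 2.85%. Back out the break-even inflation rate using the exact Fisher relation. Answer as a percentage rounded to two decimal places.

(1 + π) = (1 + i)/(1 + r) = 1.03700 / 1.02850 = 1.008264
Break-even inflation = 1.008264 − 1 → 0.83%.

0.83%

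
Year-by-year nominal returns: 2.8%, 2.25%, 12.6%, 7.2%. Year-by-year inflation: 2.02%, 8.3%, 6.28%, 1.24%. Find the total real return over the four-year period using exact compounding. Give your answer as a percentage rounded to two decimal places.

6.73%

Nominal growth factor = 1.0280 × 1.0225 × 1.1260 × 1.0720 = 1.268790
Price-level growth factor = 1.0202 × 1.0830 × 1.0628 × 1.0124 = 1.188824
Real growth factor = 1.268790 / 1.188824 = 1.067265
Total real return = 1.067265 − 1 → 6.73%.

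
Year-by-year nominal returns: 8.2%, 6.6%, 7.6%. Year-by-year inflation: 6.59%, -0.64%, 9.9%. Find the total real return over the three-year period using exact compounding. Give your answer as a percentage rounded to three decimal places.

6.628%

Nominal growth factor = 1.0820 × 1.0660 × 1.0760 = 1.241071
Price-level growth factor = 1.0659 × 0.9936 × 1.0990 = 1.163927
Real growth factor = 1.241071 / 1.163927 = 1.066279
Total real return = 1.066279 − 1 → 6.628%.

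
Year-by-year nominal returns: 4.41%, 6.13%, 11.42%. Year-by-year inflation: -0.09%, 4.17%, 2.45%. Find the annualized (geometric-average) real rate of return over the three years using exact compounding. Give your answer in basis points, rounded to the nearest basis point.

Nominal growth factor = 1.0441 × 1.0613 × 1.1142 = 1.23464873
Price-level growth factor = 0.9991 × 1.0417 × 1.0245 = 1.06626115
Real growth factor = 1.23464873 / 1.06626115 = 1.15792339
Annualized real rate = 1.15792339^(1/3) − 1 = 5.0090% → 501 basis points.

501 basis points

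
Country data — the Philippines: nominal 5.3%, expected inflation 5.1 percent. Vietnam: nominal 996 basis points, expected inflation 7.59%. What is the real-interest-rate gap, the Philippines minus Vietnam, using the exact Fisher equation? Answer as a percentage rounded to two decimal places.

-2.01%

The Philippines: (1 + 0.0530)/(1 + 0.0510) − 1 = 0.1903%
Vietnam: (1 + 0.0996)/(1 + 0.0759) − 1 = 2.2028%
Differential = 0.1903% − 2.2028% = -2.0125% → -2.01%.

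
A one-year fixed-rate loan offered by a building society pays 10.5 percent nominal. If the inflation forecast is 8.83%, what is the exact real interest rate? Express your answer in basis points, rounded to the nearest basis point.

1 + r = 1.10500 / 1.08830 = 1.015345
r = 1.015345 − 1 = 1.5345%, i.e. 153 basis points.

153 basis points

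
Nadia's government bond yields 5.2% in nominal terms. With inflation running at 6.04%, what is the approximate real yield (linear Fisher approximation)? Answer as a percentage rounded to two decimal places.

r ≈ i − π = 5.2% − 6.04% = -0.84%.

-0.84%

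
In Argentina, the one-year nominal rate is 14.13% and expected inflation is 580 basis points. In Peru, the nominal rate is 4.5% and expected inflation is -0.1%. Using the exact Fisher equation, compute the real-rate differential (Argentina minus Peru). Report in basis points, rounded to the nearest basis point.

Argentina: (1 + 0.1413)/(1 + 0.0580) − 1 = 7.8733%
Peru: (1 + 0.0450)/(1 − 0.0010) − 1 = 4.6046%
Differential = 7.8733% − 4.6046% = 3.2687% → 327 basis points.

327 basis points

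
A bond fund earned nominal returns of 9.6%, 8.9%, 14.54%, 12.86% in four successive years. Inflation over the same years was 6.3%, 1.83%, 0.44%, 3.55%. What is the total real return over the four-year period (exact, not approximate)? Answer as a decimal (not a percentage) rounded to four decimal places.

0.3705

Nominal growth factor = 1.0960 × 1.0890 × 1.1454 × 1.1286 = 1.542892
Price-level growth factor = 1.0630 × 1.0183 × 1.0044 × 1.0355 = 1.125812
Real growth factor = 1.542892 / 1.125812 = 1.370471
Total real return = 1.370471 − 1 → 0.3705.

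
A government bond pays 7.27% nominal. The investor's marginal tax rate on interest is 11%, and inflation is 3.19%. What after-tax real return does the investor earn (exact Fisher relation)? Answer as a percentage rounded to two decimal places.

3.18%

After-tax nominal return = 7.27% × (1 − 0.11) = 6.4703%.
1 + r = 1.064703 / 1.03190 = 1.031789
After-tax real rate = 1.031789 − 1 → 3.18%.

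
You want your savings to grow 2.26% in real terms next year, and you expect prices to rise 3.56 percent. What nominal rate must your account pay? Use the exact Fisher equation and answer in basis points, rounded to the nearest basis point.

590 basis points

(1 + i) = (1 + r)(1 + π) = 1.02260 × 1.03560 = 1.05900456
i = 1.05900456 − 1, so the required nominal rate is 590 basis points.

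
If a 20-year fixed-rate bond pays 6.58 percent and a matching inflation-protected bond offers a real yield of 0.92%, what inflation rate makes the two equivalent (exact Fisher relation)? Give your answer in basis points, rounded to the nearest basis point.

561 basis points

(1 + π) = (1 + i)/(1 + r) = 1.06580 / 1.00920 = 1.056084
Break-even inflation = 1.056084 − 1 → 561 basis points.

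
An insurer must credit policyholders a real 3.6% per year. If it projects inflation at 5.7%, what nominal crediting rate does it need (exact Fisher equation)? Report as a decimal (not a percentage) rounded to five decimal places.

(1 + i) = (1 + r)(1 + π) = 1.03600 × 1.05700 = 1.095052
i = 1.095052 − 1, so the required nominal rate is 0.09505.

0.09505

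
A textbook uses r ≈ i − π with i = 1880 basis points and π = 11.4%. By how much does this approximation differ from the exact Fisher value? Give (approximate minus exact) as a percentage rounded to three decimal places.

0.757%

Approximate: r ≈ 18.800% − 11.400% = 7.4000%
Exact: (1 + 0.1880)/(1 + 0.1140) − 1 = 6.6427%
Error = 7.4000% − 6.6427% = 0.7573% → 0.757%.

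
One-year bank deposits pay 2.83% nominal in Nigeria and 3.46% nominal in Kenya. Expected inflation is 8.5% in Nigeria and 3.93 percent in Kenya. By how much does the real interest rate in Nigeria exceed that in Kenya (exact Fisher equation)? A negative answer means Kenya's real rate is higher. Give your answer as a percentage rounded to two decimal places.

-4.77%

Nigeria: (1 + 0.0283)/(1 + 0.0850) − 1 = -5.2258%
Kenya: (1 + 0.0346)/(1 + 0.0393) − 1 = -0.4522%
Differential = -5.2258% − (-0.4522%) = -4.7736% → -4.77%.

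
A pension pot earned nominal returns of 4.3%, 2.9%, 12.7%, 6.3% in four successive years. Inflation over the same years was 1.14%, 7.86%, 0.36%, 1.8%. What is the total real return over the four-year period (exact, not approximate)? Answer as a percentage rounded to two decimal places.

15.36%

Compound the nominal returns: 1.0430 × 1.0290 × 1.1270 × 1.0630 = 1.285751.
Compound inflation: 1.0114 × 1.0786 × 1.0036 × 1.0180 = 1.114530.
Deflate: 1.285751 / 1.114530 = 1.153626.
Total real return = 1.153626 − 1 → 15.36%.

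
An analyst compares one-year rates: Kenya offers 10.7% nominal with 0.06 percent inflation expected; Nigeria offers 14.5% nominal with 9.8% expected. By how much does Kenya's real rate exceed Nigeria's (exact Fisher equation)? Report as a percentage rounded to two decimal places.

Kenya: (1 + 0.1070)/(1 + 0.0006) − 1 = 10.6336%
Nigeria: (1 + 0.1450)/(1 + 0.0980) − 1 = 4.2805%
Differential = 10.6336% − 4.2805% = 6.3531% → 6.35%.

6.35%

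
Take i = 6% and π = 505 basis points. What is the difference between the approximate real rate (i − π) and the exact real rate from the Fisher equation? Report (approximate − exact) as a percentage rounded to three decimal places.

Approximate: r ≈ 6.000% − 5.050% = 0.9500%
Exact: (1 + 0.0600)/(1 + 0.0505) − 1 = 0.9043%
Error = 0.9500% − 0.9043% = 0.0457% → 0.046%.

0.046%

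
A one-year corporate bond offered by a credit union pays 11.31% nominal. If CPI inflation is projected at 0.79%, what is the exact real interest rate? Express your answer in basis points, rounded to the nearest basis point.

1 + r = 1.11310 / 1.00790 = 1.104375
r = 1.104375 − 1 = 10.4375%, i.e. 1044 basis points.

1044 basis points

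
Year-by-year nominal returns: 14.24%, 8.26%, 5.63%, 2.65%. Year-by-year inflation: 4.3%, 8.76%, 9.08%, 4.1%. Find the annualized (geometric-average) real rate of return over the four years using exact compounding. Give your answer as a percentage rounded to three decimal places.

Nominal growth factor = 1.1424 × 1.0826 × 1.0563 × 1.0265 = 1.341011341
Price-level growth factor = 1.0430 × 1.0876 × 1.0908 × 1.0410 = 1.288099365
Real growth factor = 1.341011341 / 1.288099365 = 1.041077558
Annualized real rate = 1.041077558^(1/4) − 1 = 1.01149% → 1.011%.

1.011%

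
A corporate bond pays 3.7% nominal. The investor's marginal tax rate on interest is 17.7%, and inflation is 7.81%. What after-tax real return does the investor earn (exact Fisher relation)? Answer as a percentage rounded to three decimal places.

-4.420%

After-tax nominal return = 3.7% × (1 − 0.177) = 3.0451%.
1 + r = 1.030451 / 1.07810 = 0.955803
After-tax real rate = 0.955803 − 1 → -4.420%.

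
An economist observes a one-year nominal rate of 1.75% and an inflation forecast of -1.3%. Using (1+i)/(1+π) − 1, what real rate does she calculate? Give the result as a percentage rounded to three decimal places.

By the Fisher identity, 1 + r = (1 + i)/(1 + π).
1 + r = 1.01750 / 0.98700 = 1.030902
r = 1.030902 − 1 = 3.0902%, i.e. 3.090%.

3.090%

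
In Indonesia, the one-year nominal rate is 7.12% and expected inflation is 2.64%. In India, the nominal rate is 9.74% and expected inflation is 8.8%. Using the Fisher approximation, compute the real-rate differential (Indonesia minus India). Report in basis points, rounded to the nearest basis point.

Indonesia: 7.12% − 2.64% = 4.480%
India: 9.74% − 8.8% = 0.940%
Differential = 3.540% → 354 basis points.

354 basis points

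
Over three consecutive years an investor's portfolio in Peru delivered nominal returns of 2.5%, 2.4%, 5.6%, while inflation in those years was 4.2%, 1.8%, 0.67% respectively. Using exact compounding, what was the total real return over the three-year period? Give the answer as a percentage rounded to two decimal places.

Nominal growth factor = 1.0250 × 1.0240 × 1.0560 = 1.108378
Price-level growth factor = 1.0420 × 1.0180 × 1.0067 = 1.067863
Real growth factor = 1.108378 / 1.067863 = 1.037940
Total real return = 1.037940 − 1 → 3.79%.

3.79%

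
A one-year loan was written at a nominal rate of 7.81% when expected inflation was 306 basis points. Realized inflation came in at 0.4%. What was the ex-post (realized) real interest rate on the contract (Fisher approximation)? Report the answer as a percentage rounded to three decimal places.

7.410%

Ex-post: 7.81% − 0.4% = 7.410%
So the realized real rate is 7.410%.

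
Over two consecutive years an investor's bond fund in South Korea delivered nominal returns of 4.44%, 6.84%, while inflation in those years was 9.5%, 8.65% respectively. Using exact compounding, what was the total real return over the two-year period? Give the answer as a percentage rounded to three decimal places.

-6.210%

Compound the nominal returns: 1.0444 × 1.0684 = 1.115837.
Compound inflation: 1.0950 × 1.0865 = 1.189718.
Deflate: 1.115837 / 1.189718 = 0.937901.
Total real return = 0.937901 − 1 → -6.210%.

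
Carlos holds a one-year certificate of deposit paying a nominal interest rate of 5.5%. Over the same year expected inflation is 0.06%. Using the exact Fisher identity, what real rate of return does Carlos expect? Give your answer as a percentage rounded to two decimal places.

By the Fisher identity, 1 + r = (1 + i)/(1 + π).
1 + r = 1.05500 / 1.00060 = 1.054367
r = 1.054367 − 1 = 5.4367%, i.e. 5.44%.

5.44%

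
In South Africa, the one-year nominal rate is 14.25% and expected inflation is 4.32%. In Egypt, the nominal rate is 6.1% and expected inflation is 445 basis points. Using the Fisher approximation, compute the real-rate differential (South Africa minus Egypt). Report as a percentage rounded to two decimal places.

8.28%

South Africa: 14.25% − 4.32% = 9.930%
Egypt: 6.1% − 4.45% = 1.650%
Differential = 8.280% → 8.28%.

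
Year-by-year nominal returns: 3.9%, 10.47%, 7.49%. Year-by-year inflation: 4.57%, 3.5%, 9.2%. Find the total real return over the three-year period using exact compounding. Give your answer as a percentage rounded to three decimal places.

4.390%

Compound the nominal returns: 1.0390 × 1.1047 × 1.0749 = 1.233752.
Compound inflation: 1.0457 × 1.0350 × 1.0920 = 1.181871.
Deflate: 1.233752 / 1.181871 = 1.043898.
Total real return = 1.043898 − 1 → 4.390%.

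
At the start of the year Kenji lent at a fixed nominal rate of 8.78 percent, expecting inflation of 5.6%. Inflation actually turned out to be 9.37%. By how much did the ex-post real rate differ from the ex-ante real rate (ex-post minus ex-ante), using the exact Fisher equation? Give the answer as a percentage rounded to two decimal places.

Ex-ante: (1 + 0.0878)/(1 + 0.0560) − 1 = 3.0114%
Ex-post: (1 + 0.0878)/(1 + 0.0937) − 1 = -0.5395%
Difference (ex-post − ex-ante) = -3.5508% → -3.55%.

-3.55%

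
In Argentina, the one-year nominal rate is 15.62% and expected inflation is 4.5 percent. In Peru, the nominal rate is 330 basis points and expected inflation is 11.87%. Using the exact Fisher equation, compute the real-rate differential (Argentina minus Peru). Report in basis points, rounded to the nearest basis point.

1830 basis points

Argentina: (1 + 0.1562)/(1 + 0.0450) − 1 = 10.6411%
Peru: (1 + 0.0330)/(1 + 0.1187) − 1 = -7.6607%
Differential = 10.6411% − (-7.6607%) = 18.3018% → 1830 basis points.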